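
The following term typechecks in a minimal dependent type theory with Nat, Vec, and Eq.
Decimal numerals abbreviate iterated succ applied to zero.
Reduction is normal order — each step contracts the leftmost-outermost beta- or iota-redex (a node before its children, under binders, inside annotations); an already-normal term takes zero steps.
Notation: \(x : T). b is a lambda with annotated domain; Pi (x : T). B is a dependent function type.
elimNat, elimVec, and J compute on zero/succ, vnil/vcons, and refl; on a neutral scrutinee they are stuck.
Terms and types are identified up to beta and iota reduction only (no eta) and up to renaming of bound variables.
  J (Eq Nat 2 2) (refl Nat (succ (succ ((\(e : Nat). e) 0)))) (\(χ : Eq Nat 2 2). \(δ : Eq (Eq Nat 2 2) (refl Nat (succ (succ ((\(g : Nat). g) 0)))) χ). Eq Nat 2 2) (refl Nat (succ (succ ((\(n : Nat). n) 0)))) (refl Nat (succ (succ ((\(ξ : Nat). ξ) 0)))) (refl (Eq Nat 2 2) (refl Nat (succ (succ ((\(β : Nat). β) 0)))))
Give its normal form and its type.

reduced normal form:
  refl Nat 2
type:
  Eq Nat 2 2


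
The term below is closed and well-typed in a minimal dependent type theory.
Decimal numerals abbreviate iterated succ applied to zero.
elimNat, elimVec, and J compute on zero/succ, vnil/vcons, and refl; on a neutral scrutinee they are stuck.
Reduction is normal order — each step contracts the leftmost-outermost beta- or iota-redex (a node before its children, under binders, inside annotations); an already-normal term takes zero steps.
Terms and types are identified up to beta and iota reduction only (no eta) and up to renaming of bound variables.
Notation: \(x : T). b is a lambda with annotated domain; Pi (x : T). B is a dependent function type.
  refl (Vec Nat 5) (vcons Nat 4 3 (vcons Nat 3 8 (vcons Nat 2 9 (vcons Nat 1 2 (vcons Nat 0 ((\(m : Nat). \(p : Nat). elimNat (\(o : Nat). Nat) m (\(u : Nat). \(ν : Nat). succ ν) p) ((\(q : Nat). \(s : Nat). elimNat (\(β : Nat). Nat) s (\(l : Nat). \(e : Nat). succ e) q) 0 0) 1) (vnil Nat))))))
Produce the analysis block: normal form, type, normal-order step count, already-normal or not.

resulting normal form:
  refl (Vec Nat 5) (vcons Nat 4 3 (vcons Nat 3 8 (vcons Nat 2 9 (vcons Nat 1 2 (vcons Nat 0 1 (vnil Nat))))))
inferred type:
  Eq (Vec Nat 5) (vcons Nat 4 3 (vcons Nat 3 8 (vcons Nat 2 9 (vcons Nat 1 2 (vcons Nat 0 1 (vnil Nat)))))) (vcons Nat 4 3 (vcons Nat 3 8 (vcons Nat 2 9 (vcons Nat 1 2 (vcons Nat 0 1 (vnil Nat))))))
reduction steps (normal order): 9
term was already normal: no
first contracted redex: a beta-redex


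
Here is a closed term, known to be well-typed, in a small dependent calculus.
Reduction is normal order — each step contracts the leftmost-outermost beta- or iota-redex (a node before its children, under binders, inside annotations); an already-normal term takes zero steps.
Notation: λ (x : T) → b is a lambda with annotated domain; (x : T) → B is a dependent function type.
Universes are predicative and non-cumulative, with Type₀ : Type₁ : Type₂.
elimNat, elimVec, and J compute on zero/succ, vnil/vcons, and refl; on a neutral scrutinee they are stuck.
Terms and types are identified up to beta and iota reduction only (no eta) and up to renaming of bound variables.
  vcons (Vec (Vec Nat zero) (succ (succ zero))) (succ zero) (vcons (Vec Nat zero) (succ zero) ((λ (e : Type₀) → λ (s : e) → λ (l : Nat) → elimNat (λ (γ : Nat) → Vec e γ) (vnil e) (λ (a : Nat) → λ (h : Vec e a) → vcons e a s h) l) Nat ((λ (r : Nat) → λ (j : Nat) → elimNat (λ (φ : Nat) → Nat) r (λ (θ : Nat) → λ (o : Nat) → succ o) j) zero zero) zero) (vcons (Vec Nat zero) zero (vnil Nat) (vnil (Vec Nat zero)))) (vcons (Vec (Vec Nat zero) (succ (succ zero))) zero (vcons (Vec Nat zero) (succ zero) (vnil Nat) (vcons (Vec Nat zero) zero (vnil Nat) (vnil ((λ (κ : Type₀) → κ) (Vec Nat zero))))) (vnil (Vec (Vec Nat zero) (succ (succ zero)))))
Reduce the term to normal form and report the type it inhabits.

resulting normal form:
  vcons (Vec (Vec Nat zero) (succ (succ zero))) (succ zero) (vcons (Vec Nat zero) (succ zero) (vnil Nat) (vcons (Vec Nat zero) zero (vnil Nat) (vnil (Vec Nat zero)))) (vcons (Vec (Vec Nat zero) (succ (succ zero))) zero (vcons (Vec Nat zero) (succ zero) (vnil Nat) (vcons (Vec Nat zero) zero (vnil Nat) (vnil (Vec Nat zero)))) (vnil (Vec (Vec Nat zero) (succ (succ zero)))))
type:
  Vec (Vec (Vec Nat zero) (succ (succ zero))) (succ (succ zero))
observation: 5 normal-order steps separate the term from its normal form.


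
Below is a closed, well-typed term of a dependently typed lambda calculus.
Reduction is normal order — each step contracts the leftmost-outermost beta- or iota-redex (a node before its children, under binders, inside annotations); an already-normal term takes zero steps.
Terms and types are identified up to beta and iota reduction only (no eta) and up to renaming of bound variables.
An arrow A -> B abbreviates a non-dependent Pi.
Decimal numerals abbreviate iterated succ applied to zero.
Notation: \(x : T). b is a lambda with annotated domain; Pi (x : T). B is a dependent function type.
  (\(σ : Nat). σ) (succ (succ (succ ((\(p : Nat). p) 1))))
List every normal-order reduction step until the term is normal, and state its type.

reduction (normal order):
  (\(σ : Nat). σ) (succ (succ (succ ((\(p : Nat). p) 1))))
  ~> succ (succ (succ ((\(σ : Nat). σ) 1)))
  ~> 4
inferred type:
  Nat


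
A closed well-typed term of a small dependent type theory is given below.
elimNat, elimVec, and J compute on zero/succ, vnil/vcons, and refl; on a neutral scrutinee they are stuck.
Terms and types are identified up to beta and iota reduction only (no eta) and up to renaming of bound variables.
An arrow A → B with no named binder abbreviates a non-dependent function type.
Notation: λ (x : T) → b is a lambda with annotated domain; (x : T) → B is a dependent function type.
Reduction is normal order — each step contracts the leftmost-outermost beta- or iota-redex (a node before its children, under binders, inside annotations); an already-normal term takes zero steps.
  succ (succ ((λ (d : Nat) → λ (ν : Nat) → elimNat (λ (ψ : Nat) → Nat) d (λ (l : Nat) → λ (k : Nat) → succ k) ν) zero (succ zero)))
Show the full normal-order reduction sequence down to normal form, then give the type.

normal-order reduction sequence:
  succ (succ ((λ (d : Nat) → λ (ν : Nat) → elimNat (λ (ψ : Nat) → Nat) d (λ (l : Nat) → λ (k : Nat) → succ k) ν) zero (succ zero)))
  ~> succ (succ ((λ (d : Nat) → elimNat (λ (ν : Nat) → Nat) zero (λ (ψ : Nat) → λ (l : Nat) → succ l) d) (succ zero)))
  ~> succ (succ (elimNat (λ (d : Nat) → Nat) zero (λ (ν : Nat) → λ (ψ : Nat) → succ ψ) (succ zero)))
  ~> succ (succ ((λ (d : Nat) → λ (ν : Nat) → succ ν) zero (elimNat (λ (ψ : Nat) → Nat) zero (λ (l : Nat) → λ (k : Nat) → succ k) zero)))
  ~> succ (succ ((λ (d : Nat) → succ d) (elimNat (λ (ν : Nat) → Nat) zero (λ (ψ : Nat) → λ (l : Nat) → succ l) zero)))
  ~> succ (succ (succ (elimNat (λ (d : Nat) → Nat) zero (λ (ν : Nat) → λ (ψ : Nat) → succ ψ) zero)))
  ~> succ (succ (succ zero))
inferred type:
  Nat


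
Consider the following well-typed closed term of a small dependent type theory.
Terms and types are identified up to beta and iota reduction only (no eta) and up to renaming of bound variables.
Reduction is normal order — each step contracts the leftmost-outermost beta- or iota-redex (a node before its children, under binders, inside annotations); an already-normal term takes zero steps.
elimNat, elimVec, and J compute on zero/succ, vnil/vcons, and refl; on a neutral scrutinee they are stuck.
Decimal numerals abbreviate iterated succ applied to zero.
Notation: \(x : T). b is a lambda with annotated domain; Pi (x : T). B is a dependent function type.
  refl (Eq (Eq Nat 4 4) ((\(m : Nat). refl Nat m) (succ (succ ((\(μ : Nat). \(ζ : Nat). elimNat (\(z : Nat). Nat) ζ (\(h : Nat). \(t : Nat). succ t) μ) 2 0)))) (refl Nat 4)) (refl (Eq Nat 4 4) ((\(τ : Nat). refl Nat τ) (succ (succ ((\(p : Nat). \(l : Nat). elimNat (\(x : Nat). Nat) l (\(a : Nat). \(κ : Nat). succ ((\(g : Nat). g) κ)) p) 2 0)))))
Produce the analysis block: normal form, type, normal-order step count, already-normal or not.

reduced normal form:
  refl (Eq (Eq Nat 4 4) (refl Nat 4) (refl Nat 4)) (refl (Eq Nat 4 4) (refl Nat 4))
type:
  Eq (Eq (Eq Nat 4 4) (refl Nat 4) (refl Nat 4)) (refl (Eq Nat 4 4) (refl Nat 4)) (refl (Eq Nat 4 4) (refl Nat 4))
steps to reach normal form (normal order): 22
started in normal form: no
first redex: a beta-redex


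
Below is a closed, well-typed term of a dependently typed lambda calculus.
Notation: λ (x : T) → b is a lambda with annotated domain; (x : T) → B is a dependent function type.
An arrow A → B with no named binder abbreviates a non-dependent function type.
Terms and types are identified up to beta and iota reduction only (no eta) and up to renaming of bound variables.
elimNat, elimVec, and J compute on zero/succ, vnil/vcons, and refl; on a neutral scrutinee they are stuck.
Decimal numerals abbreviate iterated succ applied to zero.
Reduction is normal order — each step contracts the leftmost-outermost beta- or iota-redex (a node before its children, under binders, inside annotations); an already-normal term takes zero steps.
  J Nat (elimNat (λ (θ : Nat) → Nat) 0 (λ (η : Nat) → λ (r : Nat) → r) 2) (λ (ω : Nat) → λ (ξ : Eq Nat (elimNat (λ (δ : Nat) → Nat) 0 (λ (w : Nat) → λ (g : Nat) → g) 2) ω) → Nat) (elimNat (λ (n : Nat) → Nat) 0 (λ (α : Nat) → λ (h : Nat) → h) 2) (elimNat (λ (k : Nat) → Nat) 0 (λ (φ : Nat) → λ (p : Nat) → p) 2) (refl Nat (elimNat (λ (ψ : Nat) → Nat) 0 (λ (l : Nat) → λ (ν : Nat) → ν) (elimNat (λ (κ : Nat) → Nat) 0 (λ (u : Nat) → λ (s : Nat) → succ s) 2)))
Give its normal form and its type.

normal form:
  0
the term's type:
  Nat


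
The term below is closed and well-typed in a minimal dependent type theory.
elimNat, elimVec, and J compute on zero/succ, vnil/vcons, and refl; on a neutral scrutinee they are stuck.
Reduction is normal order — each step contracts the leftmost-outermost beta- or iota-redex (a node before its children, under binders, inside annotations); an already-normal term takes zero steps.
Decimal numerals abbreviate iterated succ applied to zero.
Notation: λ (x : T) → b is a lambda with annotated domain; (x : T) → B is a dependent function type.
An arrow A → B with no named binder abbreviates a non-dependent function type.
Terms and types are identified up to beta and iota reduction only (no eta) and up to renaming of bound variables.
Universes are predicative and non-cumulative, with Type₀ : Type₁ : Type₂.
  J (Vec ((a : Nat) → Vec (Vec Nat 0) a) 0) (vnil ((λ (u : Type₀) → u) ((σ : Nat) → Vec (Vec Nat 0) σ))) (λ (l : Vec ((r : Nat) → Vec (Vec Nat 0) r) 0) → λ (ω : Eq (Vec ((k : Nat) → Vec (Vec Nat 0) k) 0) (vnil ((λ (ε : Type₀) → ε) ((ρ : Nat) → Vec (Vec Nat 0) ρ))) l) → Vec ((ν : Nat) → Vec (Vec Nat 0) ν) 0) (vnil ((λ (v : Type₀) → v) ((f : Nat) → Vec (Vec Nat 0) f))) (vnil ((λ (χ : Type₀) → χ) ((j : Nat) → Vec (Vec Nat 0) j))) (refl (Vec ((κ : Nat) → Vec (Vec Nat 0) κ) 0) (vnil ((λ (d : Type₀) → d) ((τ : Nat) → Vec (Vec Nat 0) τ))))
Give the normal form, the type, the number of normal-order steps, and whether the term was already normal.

resulting normal form:
  vnil ((a : Nat) → Vec (Vec Nat 0) a)
the term's type:
  Vec ((a : Nat) → Vec (Vec Nat 0) a) 0
steps to reach normal form (normal order): 2
term was already normal: no
first contracted redex: a J iota-redex


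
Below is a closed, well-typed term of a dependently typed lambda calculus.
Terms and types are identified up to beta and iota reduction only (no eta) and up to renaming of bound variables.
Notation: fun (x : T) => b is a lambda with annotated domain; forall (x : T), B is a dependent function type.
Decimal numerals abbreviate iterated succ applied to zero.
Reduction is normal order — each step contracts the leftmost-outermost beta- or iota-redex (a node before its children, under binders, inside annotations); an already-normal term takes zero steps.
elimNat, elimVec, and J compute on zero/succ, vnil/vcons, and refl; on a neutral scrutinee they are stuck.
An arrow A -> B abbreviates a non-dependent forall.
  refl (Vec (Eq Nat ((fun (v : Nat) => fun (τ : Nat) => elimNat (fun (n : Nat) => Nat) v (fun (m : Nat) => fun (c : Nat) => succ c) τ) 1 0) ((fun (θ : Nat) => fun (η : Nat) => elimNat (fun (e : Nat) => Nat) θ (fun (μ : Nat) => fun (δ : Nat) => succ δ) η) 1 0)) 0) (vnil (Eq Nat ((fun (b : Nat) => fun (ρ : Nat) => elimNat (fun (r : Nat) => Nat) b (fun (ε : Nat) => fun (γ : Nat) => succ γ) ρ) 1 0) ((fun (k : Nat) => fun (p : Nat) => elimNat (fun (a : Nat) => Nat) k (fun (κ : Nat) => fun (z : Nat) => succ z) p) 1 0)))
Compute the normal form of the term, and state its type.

normal form:
  refl (Vec (Eq Nat 1 1) 0) (vnil (Eq Nat 1 1))
type:
  Eq (Vec (Eq Nat 1 1) 0) (vnil (Eq Nat 1 1)) (vnil (Eq Nat 1 1))
observation: reduction starts at a beta-redex, and 12 normal-order steps reach the normal form.


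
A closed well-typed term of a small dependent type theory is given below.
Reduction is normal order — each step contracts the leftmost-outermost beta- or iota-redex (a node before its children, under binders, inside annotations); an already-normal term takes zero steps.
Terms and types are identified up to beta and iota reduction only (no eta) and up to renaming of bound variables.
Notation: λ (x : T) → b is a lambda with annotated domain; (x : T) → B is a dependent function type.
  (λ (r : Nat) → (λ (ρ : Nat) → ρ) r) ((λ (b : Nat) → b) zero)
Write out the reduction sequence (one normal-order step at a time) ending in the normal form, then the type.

normal-order reduction:
  (λ (r : Nat) → (λ (ρ : Nat) → ρ) r) ((λ (b : Nat) → b) zero)
  ~> (λ (r : Nat) → r) ((λ (ρ : Nat) → ρ) zero)
  ~> (λ (r : Nat) → r) zero
  ~> zero
type:
  Nat


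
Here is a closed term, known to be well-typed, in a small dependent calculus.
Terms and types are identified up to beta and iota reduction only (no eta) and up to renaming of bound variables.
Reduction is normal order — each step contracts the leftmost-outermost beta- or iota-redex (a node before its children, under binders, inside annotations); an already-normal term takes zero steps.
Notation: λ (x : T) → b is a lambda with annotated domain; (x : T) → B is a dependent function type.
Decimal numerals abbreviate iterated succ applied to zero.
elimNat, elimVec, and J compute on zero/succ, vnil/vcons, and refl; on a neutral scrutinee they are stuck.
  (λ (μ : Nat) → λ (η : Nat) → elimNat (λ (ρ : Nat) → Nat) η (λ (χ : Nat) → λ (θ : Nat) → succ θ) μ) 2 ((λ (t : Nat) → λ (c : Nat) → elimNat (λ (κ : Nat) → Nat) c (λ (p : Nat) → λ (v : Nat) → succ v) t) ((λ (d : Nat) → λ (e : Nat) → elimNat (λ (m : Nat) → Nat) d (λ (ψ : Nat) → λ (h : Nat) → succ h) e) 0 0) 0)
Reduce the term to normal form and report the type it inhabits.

reduced normal form:
  2
inferred type:
  Nat
observation: reduction starts at a beta-redex, and 15 normal-order steps reach the normal form.


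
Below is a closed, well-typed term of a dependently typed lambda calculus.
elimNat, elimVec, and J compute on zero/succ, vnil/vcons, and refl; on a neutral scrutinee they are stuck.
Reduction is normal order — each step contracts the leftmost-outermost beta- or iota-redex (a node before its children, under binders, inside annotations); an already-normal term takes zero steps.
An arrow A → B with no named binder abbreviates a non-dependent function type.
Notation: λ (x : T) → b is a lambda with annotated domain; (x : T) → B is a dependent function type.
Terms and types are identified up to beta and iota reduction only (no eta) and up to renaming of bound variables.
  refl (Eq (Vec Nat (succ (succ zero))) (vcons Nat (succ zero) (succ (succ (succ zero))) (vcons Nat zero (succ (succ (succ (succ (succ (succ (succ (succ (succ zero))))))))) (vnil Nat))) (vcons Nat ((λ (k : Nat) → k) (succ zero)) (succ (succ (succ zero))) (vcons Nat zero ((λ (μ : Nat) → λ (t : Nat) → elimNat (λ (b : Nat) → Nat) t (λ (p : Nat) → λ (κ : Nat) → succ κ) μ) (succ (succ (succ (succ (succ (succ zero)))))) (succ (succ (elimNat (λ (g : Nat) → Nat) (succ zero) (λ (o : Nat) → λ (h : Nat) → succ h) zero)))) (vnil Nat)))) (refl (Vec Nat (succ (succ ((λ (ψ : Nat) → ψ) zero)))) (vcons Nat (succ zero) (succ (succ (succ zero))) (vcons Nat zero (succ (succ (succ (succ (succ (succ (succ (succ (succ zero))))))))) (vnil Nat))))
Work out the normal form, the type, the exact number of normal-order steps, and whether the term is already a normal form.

reduced normal form:
  refl (Eq (Vec Nat (succ (succ zero))) (vcons Nat (succ zero) (succ (succ (succ zero))) (vcons Nat zero (succ (succ (succ (succ (succ (succ (succ (succ (succ zero))))))))) (vnil Nat))) (vcons Nat (succ zero) (succ (succ (succ zero))) (vcons Nat zero (succ (succ (succ (succ (succ (succ (succ (succ (succ zero))))))))) (vnil Nat)))) (refl (Vec Nat (succ (succ zero))) (vcons Nat (succ zero) (succ (succ (succ zero))) (vcons Nat zero (succ (succ (succ (succ (succ (succ (succ (succ (succ zero))))))))) (vnil Nat))))
the term's type:
  Eq (Eq (Vec Nat (succ (succ zero))) (vcons Nat (succ zero) (succ (succ (succ zero))) (vcons Nat zero (succ (succ (succ (succ (succ (succ (succ (succ (succ zero))))))))) (vnil Nat))) (vcons Nat (succ zero) (succ (succ (succ zero))) (vcons Nat zero (succ (succ (succ (succ (succ (succ (succ (succ (succ zero))))))))) (vnil Nat)))) (refl (Vec Nat (succ (succ zero))) (vcons Nat (succ zero) (succ (succ (succ zero))) (vcons Nat zero (succ (succ (succ (succ (succ (succ (succ (succ (succ zero))))))))) (vnil Nat)))) (refl (Vec Nat (succ (succ zero))) (vcons Nat (succ zero) (succ (succ (succ zero))) (vcons Nat zero (succ (succ (succ (succ (succ (succ (succ (succ (succ zero))))))))) (vnil Nat))))
normal-order step count: 24
started in normal form: no
first contracted redex: a beta-redex


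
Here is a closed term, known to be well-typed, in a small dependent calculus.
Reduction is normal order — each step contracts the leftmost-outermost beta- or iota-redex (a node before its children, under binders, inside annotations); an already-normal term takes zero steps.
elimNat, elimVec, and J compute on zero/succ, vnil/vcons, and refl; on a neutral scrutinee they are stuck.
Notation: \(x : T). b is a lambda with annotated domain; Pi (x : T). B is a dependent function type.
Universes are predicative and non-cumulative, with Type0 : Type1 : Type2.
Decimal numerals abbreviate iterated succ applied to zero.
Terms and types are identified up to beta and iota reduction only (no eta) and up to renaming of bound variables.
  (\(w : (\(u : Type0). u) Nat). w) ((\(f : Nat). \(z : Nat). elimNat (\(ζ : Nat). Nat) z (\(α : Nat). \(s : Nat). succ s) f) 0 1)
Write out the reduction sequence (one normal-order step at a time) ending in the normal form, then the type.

reduction (normal order):
  (\(w : (\(u : Type0). u) Nat). w) ((\(f : Nat). \(z : Nat). elimNat (\(ζ : Nat). Nat) z (\(α : Nat). \(s : Nat). succ s) f) 0 1)
  ~> (\(w : Nat). \(u : Nat). elimNat (\(f : Nat). Nat) u (\(z : Nat). \(ζ : Nat). succ ζ) w) 0 1
  ~> (\(w : Nat). elimNat (\(u : Nat). Nat) w (\(f : Nat). \(z : Nat). succ z) 0) 1
  ~> elimNat (\(w : Nat). Nat) 1 (\(u : Nat). \(f : Nat). succ f) 0
  ~> 1
inferred type:
  Nat


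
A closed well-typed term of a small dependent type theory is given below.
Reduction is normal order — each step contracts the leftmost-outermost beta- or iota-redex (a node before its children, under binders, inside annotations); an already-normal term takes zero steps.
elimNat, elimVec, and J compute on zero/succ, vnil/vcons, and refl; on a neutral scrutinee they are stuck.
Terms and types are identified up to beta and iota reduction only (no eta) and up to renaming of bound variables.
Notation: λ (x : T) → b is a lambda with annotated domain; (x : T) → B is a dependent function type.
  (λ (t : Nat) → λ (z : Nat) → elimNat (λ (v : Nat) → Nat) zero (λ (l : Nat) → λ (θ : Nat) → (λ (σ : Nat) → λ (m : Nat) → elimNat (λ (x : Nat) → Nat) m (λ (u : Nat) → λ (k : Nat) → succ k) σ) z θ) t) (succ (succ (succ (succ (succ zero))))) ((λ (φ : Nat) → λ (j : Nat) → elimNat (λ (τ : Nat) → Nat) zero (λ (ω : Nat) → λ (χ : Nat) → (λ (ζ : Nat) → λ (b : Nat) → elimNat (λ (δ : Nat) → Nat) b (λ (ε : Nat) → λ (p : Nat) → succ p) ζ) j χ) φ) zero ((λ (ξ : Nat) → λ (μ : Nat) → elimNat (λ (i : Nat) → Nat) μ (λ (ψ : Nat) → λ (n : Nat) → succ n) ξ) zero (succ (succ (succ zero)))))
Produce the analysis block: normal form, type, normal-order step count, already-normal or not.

normal form:
  zero
the term's type:
  Nat
reduction steps (normal order): 48
already normal: no
first redex: a beta-redex


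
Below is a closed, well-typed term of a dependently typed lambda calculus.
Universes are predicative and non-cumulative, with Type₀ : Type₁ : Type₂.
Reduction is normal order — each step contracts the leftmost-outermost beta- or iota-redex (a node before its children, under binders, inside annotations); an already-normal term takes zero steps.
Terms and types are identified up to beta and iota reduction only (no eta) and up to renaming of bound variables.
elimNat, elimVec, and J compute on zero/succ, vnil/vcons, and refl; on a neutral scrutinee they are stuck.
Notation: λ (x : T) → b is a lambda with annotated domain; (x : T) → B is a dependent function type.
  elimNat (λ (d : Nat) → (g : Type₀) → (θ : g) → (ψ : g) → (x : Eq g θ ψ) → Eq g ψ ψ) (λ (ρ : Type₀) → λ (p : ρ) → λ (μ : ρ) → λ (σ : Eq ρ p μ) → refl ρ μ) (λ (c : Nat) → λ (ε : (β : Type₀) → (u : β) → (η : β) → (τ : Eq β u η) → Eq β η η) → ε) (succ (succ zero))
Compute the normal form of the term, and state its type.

reduced normal form:
  λ (d : Type₀) → λ (g : d) → λ (θ : d) → λ (ψ : Eq d g θ) → refl d θ
the term's type:
  (d : Type₀) → (g : d) → (θ : d) → (ψ : Eq d g θ) → Eq d θ θ
observation: the first redex contracted is an elimNat iota-redex; the normal form is reached in 7 normal-order steps.


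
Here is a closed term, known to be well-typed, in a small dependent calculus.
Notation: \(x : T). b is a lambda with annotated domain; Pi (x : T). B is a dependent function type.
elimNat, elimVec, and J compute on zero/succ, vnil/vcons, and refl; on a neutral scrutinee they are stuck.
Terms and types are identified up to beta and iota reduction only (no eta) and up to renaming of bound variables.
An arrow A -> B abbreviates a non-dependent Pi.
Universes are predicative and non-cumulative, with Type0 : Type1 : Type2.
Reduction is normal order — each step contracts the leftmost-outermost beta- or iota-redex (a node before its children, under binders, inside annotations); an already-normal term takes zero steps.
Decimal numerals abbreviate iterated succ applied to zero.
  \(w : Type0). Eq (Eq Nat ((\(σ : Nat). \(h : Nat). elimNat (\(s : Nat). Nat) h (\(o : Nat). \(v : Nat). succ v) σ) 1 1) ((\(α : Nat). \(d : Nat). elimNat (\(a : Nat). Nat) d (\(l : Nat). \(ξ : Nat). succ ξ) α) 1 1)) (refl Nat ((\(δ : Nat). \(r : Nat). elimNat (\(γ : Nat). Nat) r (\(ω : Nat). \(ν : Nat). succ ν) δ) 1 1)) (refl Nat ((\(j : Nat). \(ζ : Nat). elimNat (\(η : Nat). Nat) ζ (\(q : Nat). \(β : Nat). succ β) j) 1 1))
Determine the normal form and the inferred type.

normal form:
  \(w : Type0). Eq (Eq Nat 2 2) (refl Nat 2) (refl Nat 2)
type:
  Type0 -> Type0


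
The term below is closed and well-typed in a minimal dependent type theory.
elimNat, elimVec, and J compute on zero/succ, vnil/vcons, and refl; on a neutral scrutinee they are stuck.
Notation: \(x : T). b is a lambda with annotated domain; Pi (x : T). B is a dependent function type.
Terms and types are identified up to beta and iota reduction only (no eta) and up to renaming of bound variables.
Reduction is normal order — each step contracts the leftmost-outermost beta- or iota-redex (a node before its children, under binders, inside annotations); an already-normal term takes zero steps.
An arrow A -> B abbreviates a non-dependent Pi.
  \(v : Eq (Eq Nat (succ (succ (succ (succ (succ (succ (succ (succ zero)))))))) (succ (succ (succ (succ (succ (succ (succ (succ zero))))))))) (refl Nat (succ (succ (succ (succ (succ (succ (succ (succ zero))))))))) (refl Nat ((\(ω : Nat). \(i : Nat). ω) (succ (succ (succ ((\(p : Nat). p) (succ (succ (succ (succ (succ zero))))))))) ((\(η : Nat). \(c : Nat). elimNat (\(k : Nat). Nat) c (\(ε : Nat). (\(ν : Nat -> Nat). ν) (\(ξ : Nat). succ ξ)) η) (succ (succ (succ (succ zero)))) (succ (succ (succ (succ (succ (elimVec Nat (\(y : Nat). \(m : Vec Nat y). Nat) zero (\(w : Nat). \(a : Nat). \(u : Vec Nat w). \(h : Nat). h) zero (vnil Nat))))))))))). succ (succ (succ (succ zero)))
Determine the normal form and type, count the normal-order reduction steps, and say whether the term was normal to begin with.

normal form:
  \(v : Eq (Eq Nat (succ (succ (succ (succ (succ (succ (succ (succ zero)))))))) (succ (succ (succ (succ (succ (succ (succ (succ zero))))))))) (refl Nat (succ (succ (succ (succ (succ (succ (succ (succ zero))))))))) (refl Nat (succ (succ (succ (succ (succ (succ (succ (succ zero)))))))))). succ (succ (succ (succ zero)))
the term's type:
  Eq (Eq Nat (succ (succ (succ (succ (succ (succ (succ (succ zero)))))))) (succ (succ (succ (succ (succ (succ (succ (succ zero))))))))) (refl Nat (succ (succ (succ (succ (succ (succ (succ (succ zero))))))))) (refl Nat (succ (succ (succ (succ (succ (succ (succ (succ zero))))))))) -> Nat
steps to reach normal form (normal order): 3
started in normal form: no
first redex: a beta-redex


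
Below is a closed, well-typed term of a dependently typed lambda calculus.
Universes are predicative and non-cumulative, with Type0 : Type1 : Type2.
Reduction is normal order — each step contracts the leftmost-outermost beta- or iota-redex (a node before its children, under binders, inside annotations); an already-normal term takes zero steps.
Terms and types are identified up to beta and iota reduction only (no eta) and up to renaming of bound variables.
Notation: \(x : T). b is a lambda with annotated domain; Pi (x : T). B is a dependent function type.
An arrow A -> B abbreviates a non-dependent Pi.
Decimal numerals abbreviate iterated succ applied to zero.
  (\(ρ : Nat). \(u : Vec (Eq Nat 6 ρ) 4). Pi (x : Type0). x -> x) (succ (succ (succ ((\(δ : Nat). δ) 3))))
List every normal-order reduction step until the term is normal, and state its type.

reduction (normal order):
  (\(ρ : Nat). \(u : Vec (Eq Nat 6 ρ) 4). Pi (x : Type0). x -> x) (succ (succ (succ ((\(δ : Nat). δ) 3))))
  ~> \(ρ : Vec (Eq Nat 6 (succ (succ (succ ((\(u : Nat). u) 3))))) 4). Pi (x : Type0). x -> x
  ~> \(ρ : Vec (Eq Nat 6 6) 4). Pi (u : Type0). u -> u
the term's type:
  Vec (Eq Nat 6 6) 4 -> Type1


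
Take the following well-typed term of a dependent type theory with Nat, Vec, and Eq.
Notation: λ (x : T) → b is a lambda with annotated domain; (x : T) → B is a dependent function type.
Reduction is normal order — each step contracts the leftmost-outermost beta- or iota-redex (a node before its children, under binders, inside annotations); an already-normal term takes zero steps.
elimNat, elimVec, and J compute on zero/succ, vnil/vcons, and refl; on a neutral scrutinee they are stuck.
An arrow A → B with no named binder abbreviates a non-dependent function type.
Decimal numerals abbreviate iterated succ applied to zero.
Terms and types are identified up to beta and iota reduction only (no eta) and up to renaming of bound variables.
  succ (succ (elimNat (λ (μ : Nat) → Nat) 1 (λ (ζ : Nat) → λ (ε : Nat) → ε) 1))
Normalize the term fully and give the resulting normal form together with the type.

reduced normal form:
  3
inferred type:
  Nat


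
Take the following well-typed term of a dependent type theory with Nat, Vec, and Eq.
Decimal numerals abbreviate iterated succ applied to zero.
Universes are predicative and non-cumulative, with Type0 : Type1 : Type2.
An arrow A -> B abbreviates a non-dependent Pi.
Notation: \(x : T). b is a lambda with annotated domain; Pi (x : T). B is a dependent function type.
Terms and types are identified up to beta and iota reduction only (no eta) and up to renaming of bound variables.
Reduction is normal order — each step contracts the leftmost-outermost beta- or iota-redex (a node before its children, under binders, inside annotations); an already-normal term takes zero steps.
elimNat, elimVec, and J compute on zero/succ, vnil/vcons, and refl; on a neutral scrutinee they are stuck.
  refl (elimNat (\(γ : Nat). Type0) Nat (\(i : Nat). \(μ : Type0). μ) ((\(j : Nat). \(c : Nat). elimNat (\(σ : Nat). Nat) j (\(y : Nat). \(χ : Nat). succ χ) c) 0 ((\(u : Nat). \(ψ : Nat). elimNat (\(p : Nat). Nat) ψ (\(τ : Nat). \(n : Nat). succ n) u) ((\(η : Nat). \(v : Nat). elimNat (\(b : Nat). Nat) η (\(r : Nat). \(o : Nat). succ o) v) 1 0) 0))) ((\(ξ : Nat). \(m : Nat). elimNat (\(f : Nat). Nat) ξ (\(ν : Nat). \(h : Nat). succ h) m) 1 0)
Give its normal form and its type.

resulting normal form:
  refl Nat 1
type:
  Eq Nat 1 1
observation: 22 normal-order steps normalize the term, beginning with a beta-redex.


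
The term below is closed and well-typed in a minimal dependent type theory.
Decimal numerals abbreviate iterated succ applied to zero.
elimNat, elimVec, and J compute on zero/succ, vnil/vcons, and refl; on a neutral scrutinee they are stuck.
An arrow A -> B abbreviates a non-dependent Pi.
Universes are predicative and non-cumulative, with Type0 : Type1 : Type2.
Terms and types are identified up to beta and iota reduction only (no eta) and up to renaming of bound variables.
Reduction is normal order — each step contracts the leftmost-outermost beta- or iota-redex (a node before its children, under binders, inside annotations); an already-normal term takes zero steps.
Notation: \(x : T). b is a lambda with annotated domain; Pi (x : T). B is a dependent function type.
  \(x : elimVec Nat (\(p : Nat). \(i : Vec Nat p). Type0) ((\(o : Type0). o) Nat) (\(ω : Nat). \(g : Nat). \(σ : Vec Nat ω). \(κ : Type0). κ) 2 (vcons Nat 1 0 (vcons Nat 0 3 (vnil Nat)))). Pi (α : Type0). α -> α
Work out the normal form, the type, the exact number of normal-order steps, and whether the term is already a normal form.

resulting normal form:
  \(x : Nat). Pi (p : Type0). p -> p
the term's type:
  Nat -> Type1
normal-order step count: 12
already normal: no
first redex: an elimVec iota-redex


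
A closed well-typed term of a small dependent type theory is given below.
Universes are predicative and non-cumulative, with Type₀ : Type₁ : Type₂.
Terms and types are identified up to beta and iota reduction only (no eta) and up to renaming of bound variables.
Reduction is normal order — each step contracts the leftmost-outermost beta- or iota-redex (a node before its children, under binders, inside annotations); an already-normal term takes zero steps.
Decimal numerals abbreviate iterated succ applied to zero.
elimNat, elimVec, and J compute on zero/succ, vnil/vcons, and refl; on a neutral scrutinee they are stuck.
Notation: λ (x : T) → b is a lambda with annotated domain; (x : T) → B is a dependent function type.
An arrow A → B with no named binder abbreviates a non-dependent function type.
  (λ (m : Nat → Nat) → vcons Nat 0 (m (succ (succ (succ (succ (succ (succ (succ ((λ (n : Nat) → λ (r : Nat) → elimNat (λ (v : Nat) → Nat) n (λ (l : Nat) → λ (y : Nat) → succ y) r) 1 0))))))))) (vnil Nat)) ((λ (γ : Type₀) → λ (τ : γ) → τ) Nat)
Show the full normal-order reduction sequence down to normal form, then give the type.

normal-order reduction:
  (λ (m : Nat → Nat) → vcons Nat 0 (m (succ (succ (succ (succ (succ (succ (succ ((λ (n : Nat) → λ (r : Nat) → elimNat (λ (v : Nat) → Nat) n (λ (l : Nat) → λ (y : Nat) → succ y) r) 1 0))))))))) (vnil Nat)) ((λ (γ : Type₀) → λ (τ : γ) → τ) Nat)
  ~> vcons Nat 0 ((λ (m : Type₀) → λ (n : m) → n) Nat (succ (succ (succ (succ (succ (succ (succ ((λ (r : Nat) → λ (v : Nat) → elimNat (λ (l : Nat) → Nat) r (λ (y : Nat) → λ (γ : Nat) → succ γ) v) 1 0))))))))) (vnil Nat)
  ~> vcons Nat 0 ((λ (m : Nat) → m) (succ (succ (succ (succ (succ (succ (succ ((λ (n : Nat) → λ (r : Nat) → elimNat (λ (v : Nat) → Nat) n (λ (l : Nat) → λ (y : Nat) → succ y) r) 1 0))))))))) (vnil Nat)
  ~> vcons Nat 0 (succ (succ (succ (succ (succ (succ (succ ((λ (m : Nat) → λ (n : Nat) → elimNat (λ (r : Nat) → Nat) m (λ (v : Nat) → λ (l : Nat) → succ l) n) 1 0)))))))) (vnil Nat)
  ~> vcons Nat 0 (succ (succ (succ (succ (succ (succ (succ ((λ (m : Nat) → elimNat (λ (n : Nat) → Nat) 1 (λ (r : Nat) → λ (v : Nat) → succ v) m) 0)))))))) (vnil Nat)
  ~> vcons Nat 0 (succ (succ (succ (succ (succ (succ (succ (elimNat (λ (m : Nat) → Nat) 1 (λ (n : Nat) → λ (r : Nat) → succ r) 0)))))))) (vnil Nat)
  ~> vcons Nat 0 8 (vnil Nat)
type:
  Vec Nat 1


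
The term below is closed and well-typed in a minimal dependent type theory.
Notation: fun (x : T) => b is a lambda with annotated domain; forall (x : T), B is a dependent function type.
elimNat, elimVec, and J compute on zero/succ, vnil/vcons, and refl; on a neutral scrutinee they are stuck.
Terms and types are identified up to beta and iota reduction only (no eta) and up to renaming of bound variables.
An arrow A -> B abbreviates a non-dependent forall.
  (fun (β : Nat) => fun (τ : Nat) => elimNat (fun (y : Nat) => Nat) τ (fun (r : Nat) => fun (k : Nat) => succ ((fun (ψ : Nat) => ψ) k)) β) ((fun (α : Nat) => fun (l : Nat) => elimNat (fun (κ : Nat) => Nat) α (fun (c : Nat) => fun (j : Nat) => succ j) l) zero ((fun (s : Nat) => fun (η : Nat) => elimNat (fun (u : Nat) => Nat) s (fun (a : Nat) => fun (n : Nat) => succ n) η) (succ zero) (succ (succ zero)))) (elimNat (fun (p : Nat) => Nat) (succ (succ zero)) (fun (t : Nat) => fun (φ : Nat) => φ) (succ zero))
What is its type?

the term's type:
  Nat


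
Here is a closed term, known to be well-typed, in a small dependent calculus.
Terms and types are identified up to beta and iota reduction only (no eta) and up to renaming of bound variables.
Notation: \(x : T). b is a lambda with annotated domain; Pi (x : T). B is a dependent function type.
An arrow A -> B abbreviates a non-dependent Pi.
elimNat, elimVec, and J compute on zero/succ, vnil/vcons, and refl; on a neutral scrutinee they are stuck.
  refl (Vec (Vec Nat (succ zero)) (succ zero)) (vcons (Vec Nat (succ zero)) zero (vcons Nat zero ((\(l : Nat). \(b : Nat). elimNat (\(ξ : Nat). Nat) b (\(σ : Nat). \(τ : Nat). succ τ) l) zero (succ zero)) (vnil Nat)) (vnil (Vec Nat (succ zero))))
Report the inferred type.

the term's type:
  Eq (Vec (Vec Nat (succ zero)) (succ zero)) (vcons (Vec Nat (succ zero)) zero (vcons Nat zero (succ zero) (vnil Nat)) (vnil (Vec Nat (succ zero)))) (vcons (Vec Nat (succ zero)) zero (vcons Nat zero (succ zero) (vnil Nat)) (vnil (Vec Nat (succ zero))))


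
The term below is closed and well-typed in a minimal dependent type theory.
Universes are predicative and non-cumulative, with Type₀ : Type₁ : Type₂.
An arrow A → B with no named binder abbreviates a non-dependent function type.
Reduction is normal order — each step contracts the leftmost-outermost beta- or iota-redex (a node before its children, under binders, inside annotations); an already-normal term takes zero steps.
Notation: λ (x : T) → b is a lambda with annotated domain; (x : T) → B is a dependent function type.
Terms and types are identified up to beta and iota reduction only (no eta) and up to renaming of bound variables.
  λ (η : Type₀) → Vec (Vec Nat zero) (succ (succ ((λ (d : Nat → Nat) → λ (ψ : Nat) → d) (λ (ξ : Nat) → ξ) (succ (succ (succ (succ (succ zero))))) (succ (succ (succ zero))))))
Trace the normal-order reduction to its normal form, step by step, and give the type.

normal-order reduction sequence:
  λ (η : Type₀) → Vec (Vec Nat zero) (succ (succ ((λ (d : Nat → Nat) → λ (ψ : Nat) → d) (λ (ξ : Nat) → ξ) (succ (succ (succ (succ (succ zero))))) (succ (succ (succ zero))))))
  ~> λ (η : Type₀) → Vec (Vec Nat zero) (succ (succ ((λ (d : Nat) → λ (ψ : Nat) → ψ) (succ (succ (succ (succ (succ zero))))) (succ (succ (succ zero))))))
  ~> λ (η : Type₀) → Vec (Vec Nat zero) (succ (succ ((λ (d : Nat) → d) (succ (succ (succ zero))))))
  ~> λ (η : Type₀) → Vec (Vec Nat zero) (succ (succ (succ (succ (succ zero)))))
type:
  Type₀ → Type₀


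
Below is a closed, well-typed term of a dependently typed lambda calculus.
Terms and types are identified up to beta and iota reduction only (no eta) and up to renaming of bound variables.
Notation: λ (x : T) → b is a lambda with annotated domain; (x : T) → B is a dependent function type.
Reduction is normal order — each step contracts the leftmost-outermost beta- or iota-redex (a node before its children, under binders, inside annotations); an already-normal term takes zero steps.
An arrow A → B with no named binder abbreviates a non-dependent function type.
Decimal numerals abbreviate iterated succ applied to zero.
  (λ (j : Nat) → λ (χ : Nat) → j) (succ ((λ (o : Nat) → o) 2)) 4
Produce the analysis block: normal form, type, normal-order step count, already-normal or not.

normal form:
  3
inferred type:
  Nat
normal-order step count: 3
already normal: no
first redex: a beta-redex


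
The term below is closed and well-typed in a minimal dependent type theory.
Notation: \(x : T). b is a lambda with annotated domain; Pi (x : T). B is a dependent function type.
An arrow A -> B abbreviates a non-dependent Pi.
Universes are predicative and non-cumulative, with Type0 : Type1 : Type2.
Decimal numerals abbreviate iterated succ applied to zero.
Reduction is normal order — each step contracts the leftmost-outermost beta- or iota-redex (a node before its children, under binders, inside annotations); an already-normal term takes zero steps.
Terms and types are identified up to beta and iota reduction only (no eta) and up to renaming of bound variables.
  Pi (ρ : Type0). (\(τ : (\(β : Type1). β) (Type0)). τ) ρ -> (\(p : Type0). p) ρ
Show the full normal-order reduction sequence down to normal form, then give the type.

normal-order reduction:
  Pi (ρ : Type0). (\(τ : (\(β : Type1). β) (Type0)). τ) ρ -> (\(p : Type0). p) ρ
  ~> Pi (ρ : Type0). ρ -> (\(τ : Type0). τ) ρ
  ~> Pi (ρ : Type0). ρ -> ρ
type:
  Type1


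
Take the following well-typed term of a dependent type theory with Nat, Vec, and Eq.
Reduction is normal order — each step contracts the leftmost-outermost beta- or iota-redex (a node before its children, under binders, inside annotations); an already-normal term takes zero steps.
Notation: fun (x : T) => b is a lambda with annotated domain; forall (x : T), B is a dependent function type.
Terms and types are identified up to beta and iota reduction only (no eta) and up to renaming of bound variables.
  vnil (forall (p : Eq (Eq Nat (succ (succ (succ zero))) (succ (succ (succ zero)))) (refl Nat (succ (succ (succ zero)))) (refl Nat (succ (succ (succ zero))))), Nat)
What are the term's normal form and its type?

resulting normal form:
  vnil (forall (p : Eq (Eq Nat (succ (succ (succ zero))) (succ (succ (succ zero)))) (refl Nat (succ (succ (succ zero)))) (refl Nat (succ (succ (succ zero))))), Nat)
the term's type:
  Vec (forall (p : Eq (Eq Nat (succ (succ (succ zero))) (succ (succ (succ zero)))) (refl Nat (succ (succ (succ zero)))) (refl Nat (succ (succ (succ zero))))), Nat) zero
observation: the term is already in normal form.


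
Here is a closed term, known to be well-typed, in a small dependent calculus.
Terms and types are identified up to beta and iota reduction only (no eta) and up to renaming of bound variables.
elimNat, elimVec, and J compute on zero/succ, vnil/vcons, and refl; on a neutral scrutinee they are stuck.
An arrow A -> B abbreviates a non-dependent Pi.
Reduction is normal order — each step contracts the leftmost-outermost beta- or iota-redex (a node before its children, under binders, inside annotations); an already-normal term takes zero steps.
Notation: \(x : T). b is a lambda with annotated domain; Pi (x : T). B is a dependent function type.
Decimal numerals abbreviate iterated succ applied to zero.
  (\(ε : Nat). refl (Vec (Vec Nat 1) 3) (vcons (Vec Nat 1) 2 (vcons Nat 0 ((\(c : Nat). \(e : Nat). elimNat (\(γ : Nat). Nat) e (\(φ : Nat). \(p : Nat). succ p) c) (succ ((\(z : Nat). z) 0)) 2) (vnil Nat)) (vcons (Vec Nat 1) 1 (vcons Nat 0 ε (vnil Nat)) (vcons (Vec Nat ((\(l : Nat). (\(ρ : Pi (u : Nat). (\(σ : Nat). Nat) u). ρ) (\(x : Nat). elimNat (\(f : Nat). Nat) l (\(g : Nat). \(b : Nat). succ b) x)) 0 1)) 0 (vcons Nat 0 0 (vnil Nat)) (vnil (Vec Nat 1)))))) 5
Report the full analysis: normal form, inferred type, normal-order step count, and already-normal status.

reduced normal form:
  refl (Vec (Vec Nat 1) 3) (vcons (Vec Nat 1) 2 (vcons Nat 0 3 (vnil Nat)) (vcons (Vec Nat 1) 1 (vcons Nat 0 5 (vnil Nat)) (vcons (Vec Nat 1) 0 (vcons Nat 0 0 (vnil Nat)) (vnil (Vec Nat 1)))))
the term's type:
  Eq (Vec (Vec Nat 1) 3) (vcons (Vec Nat 1) 2 (vcons Nat 0 3 (vnil Nat)) (vcons (Vec Nat 1) 1 (vcons Nat 0 5 (vnil Nat)) (vcons (Vec Nat 1) 0 (vcons Nat 0 0 (vnil Nat)) (vnil (Vec Nat 1))))) (vcons (Vec Nat 1) 2 (vcons Nat 0 3 (vnil Nat)) (vcons (Vec Nat 1) 1 (vcons Nat 0 5 (vnil Nat)) (vcons (Vec Nat 1) 0 (vcons Nat 0 0 (vnil Nat)) (vnil (Vec Nat 1)))))
normal-order step count: 15
already normal: no
first redex: a beta-redex
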